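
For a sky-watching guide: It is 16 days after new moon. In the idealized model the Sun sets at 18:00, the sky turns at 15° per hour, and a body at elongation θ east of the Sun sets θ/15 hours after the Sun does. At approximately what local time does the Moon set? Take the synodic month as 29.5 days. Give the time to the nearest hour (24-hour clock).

07:00

The Moon has covered 16/29.5 of its cycle, so θ ≈ 360° × 16/29.5 = 195.3°.
Delay after the Sun = 195.3° / (15°/h) ≈ 13.02 h.
18:00 + 13.02 h ≈ 07:01 → 07:00 to the nearest hour.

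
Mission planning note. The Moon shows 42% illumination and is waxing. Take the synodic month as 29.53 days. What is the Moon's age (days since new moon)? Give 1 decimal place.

Invert f = (1 − cos θ)/2 to get cos θ = 1 − 2(0.42) = 0.160, hence θ₀ = arccos 0.160 = 80.8°.
The Moon is waxing (0°–180°), so θ = 80.8° directly.
At 360°/29.53 d per day, 80.8° corresponds to 6.63 days.

6.6 days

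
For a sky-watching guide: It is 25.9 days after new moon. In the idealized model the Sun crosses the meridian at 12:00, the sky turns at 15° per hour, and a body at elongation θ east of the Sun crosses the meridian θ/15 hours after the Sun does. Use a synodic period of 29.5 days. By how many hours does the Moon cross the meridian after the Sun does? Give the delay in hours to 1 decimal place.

Phase angle: θ = 360°·(25.9 d)/(29.5 d) = 316.1°.
Delay after the Sun = 316.1° / (15°/h) ≈ 21.07 h.
So the Moon crosses the meridian 21.07 h after the Sun.

21.1 h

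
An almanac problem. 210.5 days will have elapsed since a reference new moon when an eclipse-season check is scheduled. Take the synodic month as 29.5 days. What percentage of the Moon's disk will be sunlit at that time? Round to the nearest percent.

17%

Reduce mod P: 210.5 − 7×29.5 = 4.00 d into the current lunation.
The Moon has covered 4.00/29.5 of its cycle, so θ ≈ 360° × 4.00/29.5 = 48.8°.
With cos θ = 0.659, the lit fraction is (1 − 0.659)/2 ≈ 0.171, so 17%.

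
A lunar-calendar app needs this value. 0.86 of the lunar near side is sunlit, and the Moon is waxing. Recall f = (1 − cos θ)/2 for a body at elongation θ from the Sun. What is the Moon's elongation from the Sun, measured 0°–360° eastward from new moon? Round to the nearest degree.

cos θ = 1 − 2f = -0.720, giving a principal value of 136.1°.
The Moon is waxing (0°–180°), so θ = 136.1° directly.

136°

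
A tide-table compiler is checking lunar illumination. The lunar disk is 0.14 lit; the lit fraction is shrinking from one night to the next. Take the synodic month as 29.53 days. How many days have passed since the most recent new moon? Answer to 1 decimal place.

cos θ = 1 − 2f = 0.720, giving a principal value of 43.9°.
Waning ⇒ past full, so θ = 360° − 43.9° = 316.1°.
That fraction of the synodic month is 316.1/360 × 29.53 d ≈ 25.93 d.

25.9 days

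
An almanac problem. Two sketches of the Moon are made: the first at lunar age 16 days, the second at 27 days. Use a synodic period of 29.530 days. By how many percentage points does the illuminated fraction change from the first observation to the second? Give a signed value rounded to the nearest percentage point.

First observation: θ = 360°·16/29.530 = 195.1°, so f = 0.983.
Second observation: θ = 329.2°, f = 0.071.
Δf = 0.071 − 0.983 = -0.912, i.e. -91 pp.

-91 percentage points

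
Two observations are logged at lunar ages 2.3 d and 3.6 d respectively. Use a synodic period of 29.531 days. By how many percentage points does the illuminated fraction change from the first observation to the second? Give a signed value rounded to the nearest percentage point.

θ₁ = 360° × 2.3/29.531 = 28.0°, f₁ = (1 − cos θ₁)/2 = 0.059.
θ₂ = 360° × 3.6/29.531 = 43.9°, f₂ = (1 − cos θ₂)/2 = 0.140.
Change = f₂ − f₁ = +0.081 → +8 percentage points.

+8 percentage points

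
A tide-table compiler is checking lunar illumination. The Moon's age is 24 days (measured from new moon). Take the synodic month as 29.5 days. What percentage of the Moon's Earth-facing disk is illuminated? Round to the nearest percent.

The Moon has covered 24/29.5 of its cycle, so θ ≈ 360° × 24/29.5 = 292.9°.
Illuminated fraction = (1 − cos 292.9°)/2 = (1 − 0.389)/2 ≈ 0.306, so 31%.

31%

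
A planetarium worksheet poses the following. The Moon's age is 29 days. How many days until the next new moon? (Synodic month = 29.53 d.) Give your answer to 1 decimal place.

One full lunation from the last new moon is 29.53 d; remaining = 29.53 − 29 = 0.530 d.

0.5 days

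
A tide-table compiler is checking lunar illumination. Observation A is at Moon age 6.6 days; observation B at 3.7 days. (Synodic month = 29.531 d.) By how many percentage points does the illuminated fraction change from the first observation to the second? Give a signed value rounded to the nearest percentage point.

-27 percentage points

First observation: θ = 360°·6.6/29.531 = 80.5°, so f = 0.417.
Second observation: θ = 45.1°, f = 0.147.
Δf = 0.147 − 0.417 = -0.270, i.e. -27 pp.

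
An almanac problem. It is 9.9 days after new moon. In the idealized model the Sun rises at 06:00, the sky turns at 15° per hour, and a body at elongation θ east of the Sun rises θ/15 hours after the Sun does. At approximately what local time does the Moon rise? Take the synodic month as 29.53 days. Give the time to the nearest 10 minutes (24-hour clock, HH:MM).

The Moon has covered 9.9/29.53 of its cycle, so θ ≈ 360° × 9.9/29.53 = 120.7°.
The Moon trails the Sun by θ/15 = 120.7/15 ≈ 8.05 hours.
06:00 + 8.046 h ≈ 14:03 → 14:00 to the nearest ten minutes.

14:00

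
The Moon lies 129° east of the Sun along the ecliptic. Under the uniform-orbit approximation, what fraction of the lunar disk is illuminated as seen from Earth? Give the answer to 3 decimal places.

0.815

Half-versine of 129°: (1 − (-0.629))/2 = 0.815.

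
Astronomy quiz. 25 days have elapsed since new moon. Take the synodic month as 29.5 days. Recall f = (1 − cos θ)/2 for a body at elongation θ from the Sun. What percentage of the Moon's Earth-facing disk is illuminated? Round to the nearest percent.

21%

The Moon has covered 25/29.5 of its cycle, so θ ≈ 360° × 25/29.5 = 305.1°.
With cos θ = 0.575, the lit fraction is (1 − 0.575)/2 ≈ 0.213, so 21%.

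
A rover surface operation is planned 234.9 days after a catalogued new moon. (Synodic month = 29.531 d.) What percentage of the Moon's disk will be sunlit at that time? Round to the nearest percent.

234.9 d spans 7 complete synodic months (7 × 29.531 = 206.72 d) plus 28.18 d.
Phase angle: θ = 360°·(28.18 d)/(29.531 d) = 343.6°.
Illuminated fraction = (1 − cos 343.6°)/2 = (1 − 0.959)/2 ≈ 0.020, so 2%.

2%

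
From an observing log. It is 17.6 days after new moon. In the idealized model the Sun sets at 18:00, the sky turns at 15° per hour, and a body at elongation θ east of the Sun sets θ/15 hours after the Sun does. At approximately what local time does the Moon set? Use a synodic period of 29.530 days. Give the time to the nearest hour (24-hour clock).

The Moon has covered 17.6/29.530 of its cycle, so θ ≈ 360° × 17.6/29.530 = 214.6°.
At 15° of sky rotation per hour, 214.6° corresponds to a 14.30 h lag.
18:00 + 14.30 h ≈ 08:18 → 08:00 to the nearest hour.

08:00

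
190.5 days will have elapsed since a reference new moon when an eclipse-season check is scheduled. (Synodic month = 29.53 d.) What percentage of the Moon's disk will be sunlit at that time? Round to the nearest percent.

98%

Reduce mod P: 190.5 − 6×29.53 = 13.32 d into the current lunation.
Elongation θ = 360° × 13.32/29.53 ≈ 162.4°.
With cos θ = (-0.953), the lit fraction is (1 − (-0.953))/2 ≈ 0.977, so 98%.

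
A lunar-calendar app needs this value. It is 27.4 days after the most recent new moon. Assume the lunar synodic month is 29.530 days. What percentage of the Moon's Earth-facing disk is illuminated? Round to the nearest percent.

5%

Elongation θ = 360° × 27.4/29.530 ≈ 334.0°.
Illuminated fraction = (1 − cos 334.0°)/2 = (1 − 0.899)/2 ≈ 0.050, so 5%.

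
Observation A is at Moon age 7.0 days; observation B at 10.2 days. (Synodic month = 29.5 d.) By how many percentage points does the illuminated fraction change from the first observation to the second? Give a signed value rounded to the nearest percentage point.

First observation: θ = 360°·7.0/29.5 = 85.4°, so f = 0.460.
Second observation: θ = 124.5°, f = 0.783.
Δf = 0.783 − 0.460 = +0.323, i.e. +32 pp.

+32 percentage points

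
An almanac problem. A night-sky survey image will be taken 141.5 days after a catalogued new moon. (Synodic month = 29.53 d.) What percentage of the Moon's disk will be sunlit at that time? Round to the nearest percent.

Reduce mod P: 141.5 − 4×29.53 = 23.38 d into the current lunation.
Phase angle: θ = 360°·(23.38 d)/(29.53 d) = 285.0°.
With cos θ = 0.259, the lit fraction is (1 − 0.259)/2 ≈ 0.370, so 37%.

37%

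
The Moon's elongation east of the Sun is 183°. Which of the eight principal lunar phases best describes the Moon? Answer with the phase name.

183° lies in the full moon sector of the 8-phase cycle.

full moon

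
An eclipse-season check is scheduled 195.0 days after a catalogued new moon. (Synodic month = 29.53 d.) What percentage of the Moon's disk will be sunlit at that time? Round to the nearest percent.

90%

Reduce mod P: 195.0 − 6×29.53 = 17.82 d into the current lunation.
Elongation θ = 360° × 17.82/29.53 ≈ 217.2°.
Illuminated fraction = (1 − cos 217.2°)/2 = (1 − (-0.796))/2 ≈ 0.898, so 90%.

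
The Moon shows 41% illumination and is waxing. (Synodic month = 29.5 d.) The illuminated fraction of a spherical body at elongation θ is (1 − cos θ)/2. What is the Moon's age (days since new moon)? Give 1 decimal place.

cos θ = 1 − 2f = 0.180, giving a principal value of 79.6°.
Waxing ⇒ before full, so θ = 79.6°.
Age = 29.5 × 79.6°/360° ≈ 6.53 days.

6.5 days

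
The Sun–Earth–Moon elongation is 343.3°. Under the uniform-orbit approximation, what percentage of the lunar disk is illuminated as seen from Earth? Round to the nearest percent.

Half-versine of 343.3°: (1 − 0.958)/2 = 0.021, i.e. 2%.

2%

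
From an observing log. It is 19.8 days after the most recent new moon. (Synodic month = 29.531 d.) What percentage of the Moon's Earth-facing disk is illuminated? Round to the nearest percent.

74%

The Moon has covered 19.8/29.531 of its cycle, so θ ≈ 360° × 19.8/29.531 = 241.4°.
cos 241.4° = (-0.479), so f = (1 − (-0.479))/2 = 0.740, so 74%.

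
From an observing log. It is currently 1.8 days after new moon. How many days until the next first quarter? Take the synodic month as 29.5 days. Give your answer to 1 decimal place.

5.6 days

First quarter occurs at elongation 90°, i.e. at age 29.5 × 90/360 = 7.375 d.
That is 7.375 − 1.8 = 5.575 days ahead.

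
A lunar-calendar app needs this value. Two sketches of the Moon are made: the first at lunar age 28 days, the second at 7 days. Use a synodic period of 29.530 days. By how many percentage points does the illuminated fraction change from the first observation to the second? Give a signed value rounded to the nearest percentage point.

+43 percentage points

θ₁ = 360° × 28/29.530 = 341.3°, f₁ = (1 − cos θ₁)/2 = 0.026.
θ₂ = 360° × 7/29.530 = 85.3°, f₂ = (1 − cos θ₂)/2 = 0.459.
Change = f₂ − f₁ = +0.433 → +43 percentage points.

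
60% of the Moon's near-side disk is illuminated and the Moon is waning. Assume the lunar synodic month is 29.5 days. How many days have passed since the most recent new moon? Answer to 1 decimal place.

21.2 days

From f = (1 − cos θ)/2: cos θ = 1 − 2×0.60 = -0.200; arccos → 101.5°.
Waning ⇒ past full, so θ = 360° − 101.5° = 258.5°.
That fraction of the synodic month is 258.5/360 × 29.5 d ≈ 21.18 d.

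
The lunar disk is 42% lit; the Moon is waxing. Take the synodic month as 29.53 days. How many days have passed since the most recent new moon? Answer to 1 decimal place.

cos θ = 1 − 2f = 0.160, giving a principal value of 80.8°.
Waxing ⇒ before full, so θ = 80.8°.
At 360°/29.53 d per day, 80.8° corresponds to 6.63 days.

6.6 days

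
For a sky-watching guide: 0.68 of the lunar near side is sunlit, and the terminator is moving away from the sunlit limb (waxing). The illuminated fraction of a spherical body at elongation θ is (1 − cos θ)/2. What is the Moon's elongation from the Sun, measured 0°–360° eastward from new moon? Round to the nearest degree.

cos θ = 1 − 2f = -0.360, giving a principal value of 111.1°.
Before full moon the principal value applies: θ = 111.1°.

111°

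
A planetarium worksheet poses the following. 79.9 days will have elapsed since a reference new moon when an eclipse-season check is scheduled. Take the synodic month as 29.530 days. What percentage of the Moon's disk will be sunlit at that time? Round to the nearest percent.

79.9/29.530 = 2.706 lunations, so 2 complete cycles and 20.84 d into the next.
Phase angle: θ = 360°·(20.84 d)/(29.530 d) = 254.1°.
With cos θ = (-0.275), the lit fraction is (1 − (-0.275))/2 ≈ 0.637, so 64%.

64%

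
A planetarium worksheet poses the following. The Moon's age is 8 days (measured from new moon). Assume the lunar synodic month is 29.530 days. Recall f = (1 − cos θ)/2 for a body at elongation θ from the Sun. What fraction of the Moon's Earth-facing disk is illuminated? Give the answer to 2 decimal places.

The Moon has covered 8/29.530 of its cycle, so θ ≈ 360° × 8/29.530 = 97.5°.
Illuminated fraction = (1 − cos 97.5°)/2 = (1 − (-0.131))/2 ≈ 0.566.

0.57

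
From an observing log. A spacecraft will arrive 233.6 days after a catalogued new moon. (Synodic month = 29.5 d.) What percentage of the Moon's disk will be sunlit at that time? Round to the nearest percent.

Reduce mod P: 233.6 − 7×29.5 = 27.10 d into the current lunation.
Elongation θ = 360° × 27.10/29.5 ≈ 330.7°.
Illuminated fraction = (1 − cos 330.7°)/2 = (1 − 0.872)/2 ≈ 0.064, so 6%.

6%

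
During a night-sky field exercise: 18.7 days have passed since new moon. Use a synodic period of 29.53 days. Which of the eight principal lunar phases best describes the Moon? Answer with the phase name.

waning gibbous

At 18.7/29.53 of the cycle, θ ≈ 228° — the waning gibbous range.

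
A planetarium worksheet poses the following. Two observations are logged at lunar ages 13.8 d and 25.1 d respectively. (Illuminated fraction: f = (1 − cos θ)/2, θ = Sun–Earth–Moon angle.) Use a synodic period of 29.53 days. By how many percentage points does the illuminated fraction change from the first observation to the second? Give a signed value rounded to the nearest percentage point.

-78 pp

First observation: θ = 360°·13.8/29.53 = 168.2°, so f = 0.989.
Second observation: θ = 306.0°, f = 0.206.
Δf = 0.206 − 0.989 = -0.783, i.e. -78 pp.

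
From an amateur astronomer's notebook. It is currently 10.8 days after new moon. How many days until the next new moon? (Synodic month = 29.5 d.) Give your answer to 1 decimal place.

One full lunation from the last new moon is 29.5 d; remaining = 29.5 − 10.8 = 18.700 d.

18.7 days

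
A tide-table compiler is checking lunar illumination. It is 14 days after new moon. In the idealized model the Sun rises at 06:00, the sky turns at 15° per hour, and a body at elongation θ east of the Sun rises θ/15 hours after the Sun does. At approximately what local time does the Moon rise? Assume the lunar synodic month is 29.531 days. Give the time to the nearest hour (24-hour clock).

Elongation θ = 360° × 14/29.531 ≈ 170.7°.
At 15° of sky rotation per hour, 170.7° corresponds to a 11.38 h lag.
06:00 + 11.38 h ≈ 17:23 → 17:00 to the nearest hour.

17:00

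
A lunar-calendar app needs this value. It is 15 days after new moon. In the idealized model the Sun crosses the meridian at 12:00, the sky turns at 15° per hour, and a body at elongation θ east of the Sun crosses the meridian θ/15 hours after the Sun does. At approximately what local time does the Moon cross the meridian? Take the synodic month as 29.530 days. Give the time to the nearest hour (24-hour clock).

The Moon has covered 15/29.530 of its cycle, so θ ≈ 360° × 15/29.530 = 182.9°.
At 15° of sky rotation per hour, 182.9° corresponds to a 12.19 h lag.
12:00 + 12.19 h ≈ 00:11 → 00:00 to the nearest hour.

00:00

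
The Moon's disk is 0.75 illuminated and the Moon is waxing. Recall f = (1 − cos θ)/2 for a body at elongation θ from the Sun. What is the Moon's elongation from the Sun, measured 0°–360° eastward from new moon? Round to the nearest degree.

Invert f = (1 − cos θ)/2 to get cos θ = 1 − 2(0.75) = -0.500, hence θ₀ = arccos -0.500 = 120.0°.
Waxing ⇒ before full, so θ = 120.0°.

120°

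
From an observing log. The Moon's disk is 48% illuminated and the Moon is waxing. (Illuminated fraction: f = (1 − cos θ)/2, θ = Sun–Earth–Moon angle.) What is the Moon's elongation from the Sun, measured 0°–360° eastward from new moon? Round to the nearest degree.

Invert f = (1 − cos θ)/2 to get cos θ = 1 − 2(0.48) = 0.040, hence θ₀ = arccos 0.040 = 87.7°.
The Moon is waxing (0°–180°), so θ = 87.7° directly.

88°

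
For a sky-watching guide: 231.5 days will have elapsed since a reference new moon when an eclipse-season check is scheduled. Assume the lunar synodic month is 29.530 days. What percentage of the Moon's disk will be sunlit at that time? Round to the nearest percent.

23%

231.5 d spans 7 complete synodic months (7 × 29.530 = 206.71 d) plus 24.79 d.
Phase angle: θ = 360°·(24.79 d)/(29.530 d) = 302.2°.
With cos θ = 0.533, the lit fraction is (1 − 0.533)/2 ≈ 0.233, so 23%.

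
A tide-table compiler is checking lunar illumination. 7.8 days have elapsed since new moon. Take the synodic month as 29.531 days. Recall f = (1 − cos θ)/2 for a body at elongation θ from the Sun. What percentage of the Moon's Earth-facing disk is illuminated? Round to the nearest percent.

The Moon has covered 7.8/29.531 of its cycle, so θ ≈ 360° × 7.8/29.531 = 95.1°.
With cos θ = (-0.089), the lit fraction is (1 − (-0.089))/2 ≈ 0.544, so 54%.

54%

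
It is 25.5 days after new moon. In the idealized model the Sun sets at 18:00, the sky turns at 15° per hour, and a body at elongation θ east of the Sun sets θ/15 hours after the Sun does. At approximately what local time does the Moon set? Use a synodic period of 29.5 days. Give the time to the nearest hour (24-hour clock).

The Moon has covered 25.5/29.5 of its cycle, so θ ≈ 360° × 25.5/29.5 = 311.2°.
The Moon trails the Sun by θ/15 = 311.2/15 ≈ 20.75 hours.
18:00 + 20.75 h ≈ 14:45 → 15:00 to the nearest hour.

15:00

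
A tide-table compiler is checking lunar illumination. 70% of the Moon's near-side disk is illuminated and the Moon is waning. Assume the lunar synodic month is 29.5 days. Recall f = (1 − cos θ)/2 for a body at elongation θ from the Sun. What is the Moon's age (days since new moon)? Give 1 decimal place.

20.2 days

From f = (1 − cos θ)/2: cos θ = 1 − 2×0.70 = -0.400; arccos → 113.6°.
Waning ⇒ past full, so θ = 360° − 113.6° = 246.4°.
That fraction of the synodic month is 246.4/360 × 29.5 d ≈ 20.19 d.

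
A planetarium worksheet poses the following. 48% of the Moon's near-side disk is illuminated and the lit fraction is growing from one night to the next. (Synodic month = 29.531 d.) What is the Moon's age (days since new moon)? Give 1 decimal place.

7.2 days

Invert f = (1 − cos θ)/2 to get cos θ = 1 − 2(0.48) = 0.040, hence θ₀ = arccos 0.040 = 87.7°.
Waxing ⇒ before full, so θ = 87.7°.
At 360°/29.531 d per day, 87.7° corresponds to 7.19 days.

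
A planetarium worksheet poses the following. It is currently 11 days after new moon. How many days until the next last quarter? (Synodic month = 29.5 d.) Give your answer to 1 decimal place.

11.1 days

Last quarter is 0.75 of the way through the cycle: age 0.75 × 29.5 = 22.125 d.
That is 22.125 − 11 = 11.125 days ahead.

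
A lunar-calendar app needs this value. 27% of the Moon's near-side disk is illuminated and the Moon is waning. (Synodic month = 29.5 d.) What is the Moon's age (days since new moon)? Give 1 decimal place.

24.4 days

cos θ = 1 − 2f = 0.460, giving a principal value of 62.6°.
Waning ⇒ past full, so θ = 360° − 62.6° = 297.4°.
That fraction of the synodic month is 297.4/360 × 29.5 d ≈ 24.37 d.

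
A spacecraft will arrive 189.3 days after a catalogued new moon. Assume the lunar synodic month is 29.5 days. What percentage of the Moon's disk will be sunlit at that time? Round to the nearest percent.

93%

189.3 d spans 6 complete synodic months (6 × 29.5 = 177.00 d) plus 12.30 d.
Phase angle: θ = 360°·(12.30 d)/(29.5 d) = 150.1°.
cos 150.1° = (-0.867), so f = (1 − (-0.867))/2 = 0.933, so 93%.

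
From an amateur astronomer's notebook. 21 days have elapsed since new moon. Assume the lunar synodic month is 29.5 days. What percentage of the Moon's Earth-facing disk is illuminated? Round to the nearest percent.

62%

Elongation θ = 360° × 21/29.5 ≈ 256.3°.
Illuminated fraction = (1 − cos 256.3°)/2 = (1 − (-0.237))/2 ≈ 0.619, so 62%.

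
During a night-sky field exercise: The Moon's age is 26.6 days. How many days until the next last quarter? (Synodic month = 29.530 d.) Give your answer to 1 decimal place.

25.1 days

Last quarter is 0.75 of the way through the cycle: age 0.75 × 29.530 = 22.148 d.
Already past this cycle's last quarter; the next is at 22.148 + 29.530 = 51.678 d, so 51.678 − 26.6 = 25.078 days.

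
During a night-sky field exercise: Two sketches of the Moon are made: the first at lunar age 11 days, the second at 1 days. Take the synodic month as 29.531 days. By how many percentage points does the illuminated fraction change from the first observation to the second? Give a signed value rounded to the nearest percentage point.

First observation: θ = 360°·11/29.531 = 134.1°, so f = 0.848.
Second observation: θ = 12.2°, f = 0.011.
Δf = 0.011 − 0.848 = -0.837, i.e. -84 pp.

-84 percentage points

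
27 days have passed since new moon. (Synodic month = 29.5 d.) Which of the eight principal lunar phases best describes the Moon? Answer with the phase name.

At 27/29.5 of the cycle, θ ≈ 329° — the waning crescent range.

waning crescent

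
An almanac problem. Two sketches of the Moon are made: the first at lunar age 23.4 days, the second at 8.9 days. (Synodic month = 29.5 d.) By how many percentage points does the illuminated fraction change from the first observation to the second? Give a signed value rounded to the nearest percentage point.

+29 percentage points

θ₁ = 360° × 23.4/29.5 = 285.6°, f₁ = (1 − cos θ₁)/2 = 0.366.
θ₂ = 360° × 8.9/29.5 = 108.6°, f₂ = (1 − cos θ₂)/2 = 0.660.
Change = f₂ − f₁ = +0.294 → +29 percentage points.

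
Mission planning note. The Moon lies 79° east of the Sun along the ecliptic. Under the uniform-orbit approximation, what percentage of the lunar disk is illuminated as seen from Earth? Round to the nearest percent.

Half-versine of 79°: (1 − 0.191)/2 = 0.405, i.e. 40%.

40%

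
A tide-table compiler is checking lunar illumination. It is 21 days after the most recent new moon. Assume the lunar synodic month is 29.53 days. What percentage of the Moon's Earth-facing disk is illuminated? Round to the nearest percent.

The Moon has covered 21/29.53 of its cycle, so θ ≈ 360° × 21/29.53 = 256.0°.
Illuminated fraction = (1 − cos 256.0°)/2 = (1 − (-0.242))/2 ≈ 0.621, so 62%.

62%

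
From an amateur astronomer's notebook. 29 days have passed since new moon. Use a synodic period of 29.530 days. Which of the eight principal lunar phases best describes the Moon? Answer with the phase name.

new moon

θ ≈ 360° × 29/29.530 = 354°, which falls in the new moon sector.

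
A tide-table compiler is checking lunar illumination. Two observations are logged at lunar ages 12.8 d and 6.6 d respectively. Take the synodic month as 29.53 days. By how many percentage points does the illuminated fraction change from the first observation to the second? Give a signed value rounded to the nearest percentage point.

θ₁ = 360° × 12.8/29.53 = 156.0°, f₁ = (1 − cos θ₁)/2 = 0.957.
θ₂ = 360° × 6.6/29.53 = 80.5°, f₂ = (1 − cos θ₂)/2 = 0.417.
Change = f₂ − f₁ = -0.540 → -54 percentage points.

-54 percentage points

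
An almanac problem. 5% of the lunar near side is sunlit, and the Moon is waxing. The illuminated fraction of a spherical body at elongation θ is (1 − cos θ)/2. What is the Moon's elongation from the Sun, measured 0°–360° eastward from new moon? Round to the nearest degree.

From f = (1 − cos θ)/2: cos θ = 1 − 2×0.05 = 0.900; arccos → 25.8°.
Before full moon the principal value applies: θ = 25.8°.

26°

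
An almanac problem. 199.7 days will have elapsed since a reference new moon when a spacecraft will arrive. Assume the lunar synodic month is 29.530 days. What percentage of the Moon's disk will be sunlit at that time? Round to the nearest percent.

46%

199.7 d spans 6 complete synodic months (6 × 29.530 = 177.18 d) plus 22.52 d.
The Moon has covered 22.52/29.530 of its cycle, so θ ≈ 360° × 22.52/29.530 = 274.5°.
cos 274.5° = 0.079, so f = (1 − 0.079)/2 = 0.460, so 46%.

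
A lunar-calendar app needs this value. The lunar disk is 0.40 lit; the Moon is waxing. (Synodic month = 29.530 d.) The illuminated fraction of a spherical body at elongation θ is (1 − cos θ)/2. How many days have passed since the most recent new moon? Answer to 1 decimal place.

cos θ = 1 − 2f = 0.200, giving a principal value of 78.5°.
Waxing ⇒ before full, so θ = 78.5°.
That fraction of the synodic month is 78.5/360 × 29.530 d ≈ 6.44 d.

6.4 days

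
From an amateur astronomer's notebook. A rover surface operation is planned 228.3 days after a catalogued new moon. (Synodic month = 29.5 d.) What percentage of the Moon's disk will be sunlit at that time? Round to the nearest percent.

228.3/29.5 = 7.739 lunations, so 7 complete cycles and 21.80 d into the next.
Phase angle: θ = 360°·(21.80 d)/(29.5 d) = 266.0°.
cos 266.0° = (-0.069), so f = (1 − (-0.069))/2 = 0.535, so 53%.

53%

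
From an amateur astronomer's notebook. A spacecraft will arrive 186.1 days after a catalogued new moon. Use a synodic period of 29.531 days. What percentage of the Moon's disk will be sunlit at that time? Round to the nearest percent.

Reduce mod P: 186.1 − 6×29.531 = 8.91 d into the current lunation.
Phase angle: θ = 360°·(8.91 d)/(29.531 d) = 108.7°.
cos 108.7° = (-0.320), so f = (1 − (-0.320))/2 = 0.660, so 66%.

66%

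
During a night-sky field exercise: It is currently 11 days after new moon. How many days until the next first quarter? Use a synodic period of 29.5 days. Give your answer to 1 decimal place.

First quarter occurs at elongation 90°, i.e. at age 29.5 × 90/360 = 7.375 d.
This lunation's first quarter (7.375 d) has passed, so add one period: 36.875 − 11 = 25.875 days.

25.9 days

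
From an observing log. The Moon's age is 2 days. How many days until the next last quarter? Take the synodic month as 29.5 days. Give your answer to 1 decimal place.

20.1 days

Last quarter occurs at elongation 270°, i.e. at age 29.5 × 270/360 = 22.125 d.
So 20.125 days remain (22.125 − 2).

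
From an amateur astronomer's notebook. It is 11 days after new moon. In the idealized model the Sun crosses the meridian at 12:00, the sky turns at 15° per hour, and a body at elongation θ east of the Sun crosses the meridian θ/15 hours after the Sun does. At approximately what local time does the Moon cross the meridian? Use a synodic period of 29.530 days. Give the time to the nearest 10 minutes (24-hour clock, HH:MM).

Elongation θ = 360° × 11/29.530 ≈ 134.1°.
The Moon trails the Sun by θ/15 = 134.1/15 ≈ 8.94 hours.
12:00 + 8.940 h ≈ 20:56 → 21:00 to the nearest ten minutes.

21:00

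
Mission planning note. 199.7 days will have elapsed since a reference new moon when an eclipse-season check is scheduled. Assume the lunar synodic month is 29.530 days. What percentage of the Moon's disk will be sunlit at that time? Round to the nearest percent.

46%

199.7/29.530 = 6.763 lunations, so 6 complete cycles and 22.52 d into the next.
Elongation θ = 360° × 22.52/29.530 ≈ 274.5°.
With cos θ = 0.079, the lit fraction is (1 − 0.079)/2 ≈ 0.460, so 46%.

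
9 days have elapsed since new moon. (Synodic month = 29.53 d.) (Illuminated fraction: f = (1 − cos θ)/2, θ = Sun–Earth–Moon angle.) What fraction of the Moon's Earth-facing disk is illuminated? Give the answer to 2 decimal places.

The Moon has covered 9/29.53 of its cycle, so θ ≈ 360° × 9/29.53 = 109.7°.
Illuminated fraction = (1 − cos 109.7°)/2 = (1 − (-0.337))/2 ≈ 0.669.

0.67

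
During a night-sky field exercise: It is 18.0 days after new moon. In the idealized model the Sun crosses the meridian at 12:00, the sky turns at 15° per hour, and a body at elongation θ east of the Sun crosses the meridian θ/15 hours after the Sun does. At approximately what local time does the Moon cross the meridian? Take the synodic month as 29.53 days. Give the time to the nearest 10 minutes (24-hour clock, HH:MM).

02:40

The Moon has covered 18.0/29.53 of its cycle, so θ ≈ 360° × 18.0/29.53 = 219.4°.
At 15° of sky rotation per hour, 219.4° corresponds to a 14.63 h lag.
12:00 + 14.629 h ≈ 02:38 → 02:40 to the nearest ten minutes.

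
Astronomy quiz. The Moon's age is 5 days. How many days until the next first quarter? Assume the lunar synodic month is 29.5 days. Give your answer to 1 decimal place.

First quarter is 0.25 of the way through the cycle: age 0.25 × 29.5 = 7.375 d.
So 2.375 days remain (7.375 − 5).

2.4 days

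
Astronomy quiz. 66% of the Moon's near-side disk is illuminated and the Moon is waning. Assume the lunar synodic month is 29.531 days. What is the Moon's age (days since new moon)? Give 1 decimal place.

Invert f = (1 − cos θ)/2 to get cos θ = 1 − 2(0.66) = -0.320, hence θ₀ = arccos -0.320 = 108.7°.
Since the Moon is past full (waning), take the reflex angle: θ = 360° − 108.7° = 251.3°.
Age = 29.531 × 251.3°/360° ≈ 20.62 days.

20.6 days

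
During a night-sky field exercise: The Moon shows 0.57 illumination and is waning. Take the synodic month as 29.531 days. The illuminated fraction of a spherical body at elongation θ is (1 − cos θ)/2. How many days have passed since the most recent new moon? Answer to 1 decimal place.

cos θ = 1 − 2f = -0.140, giving a principal value of 98.0°.
Waning ⇒ past full, so θ = 360° − 98.0° = 262.0°.
That fraction of the synodic month is 262.0/360 × 29.531 d ≈ 21.49 d.

21.5 days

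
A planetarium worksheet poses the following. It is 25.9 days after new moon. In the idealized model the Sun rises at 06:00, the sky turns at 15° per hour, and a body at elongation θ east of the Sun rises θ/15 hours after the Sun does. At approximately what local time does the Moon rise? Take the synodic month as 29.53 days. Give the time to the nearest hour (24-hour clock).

03:00

Elongation θ = 360° × 25.9/29.53 ≈ 315.7°.
At 15° of sky rotation per hour, 315.7° corresponds to a 21.05 h lag.
06:00 + 21.05 h ≈ 03:03 → 03:00 to the nearest hour.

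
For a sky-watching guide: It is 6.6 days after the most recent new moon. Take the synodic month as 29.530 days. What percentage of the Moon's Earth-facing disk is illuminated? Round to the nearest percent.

42%

Phase angle: θ = 360°·(6.6 d)/(29.530 d) = 80.5°.
Illuminated fraction = (1 − cos 80.5°)/2 = (1 − 0.166)/2 ≈ 0.417, so 42%.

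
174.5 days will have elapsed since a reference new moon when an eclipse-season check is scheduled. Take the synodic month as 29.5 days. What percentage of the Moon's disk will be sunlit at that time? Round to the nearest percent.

7%

174.5/29.5 = 5.915 lunations, so 5 complete cycles and 27.00 d into the next.
Elongation θ = 360° × 27.00/29.5 ≈ 329.5°.
With cos θ = 0.862, the lit fraction is (1 − 0.862)/2 ≈ 0.069, so 7%.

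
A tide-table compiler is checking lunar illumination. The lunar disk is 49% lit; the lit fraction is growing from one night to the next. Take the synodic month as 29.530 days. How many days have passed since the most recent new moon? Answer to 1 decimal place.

cos θ = 1 − 2f = 0.020, giving a principal value of 88.9°.
The Moon is waxing (0°–180°), so θ = 88.9° directly.
At 360°/29.530 d per day, 88.9° corresponds to 7.29 days.

7.3 days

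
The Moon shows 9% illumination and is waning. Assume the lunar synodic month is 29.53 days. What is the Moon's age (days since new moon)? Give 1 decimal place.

Invert f = (1 − cos θ)/2 to get cos θ = 1 − 2(0.09) = 0.820, hence θ₀ = arccos 0.820 = 34.9°.
Waning ⇒ past full, so θ = 360° − 34.9° = 325.1°.
Age = 29.53 × 325.1°/360° ≈ 26.67 days.

26.7 days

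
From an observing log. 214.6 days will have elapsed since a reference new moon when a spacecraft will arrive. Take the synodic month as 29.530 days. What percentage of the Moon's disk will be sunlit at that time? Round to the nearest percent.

214.6 d spans 7 complete synodic months (7 × 29.530 = 206.71 d) plus 7.89 d.
Phase angle: θ = 360°·(7.89 d)/(29.530 d) = 96.2°.
cos 96.2° = (-0.108), so f = (1 − (-0.108))/2 = 0.554, so 55%.

55%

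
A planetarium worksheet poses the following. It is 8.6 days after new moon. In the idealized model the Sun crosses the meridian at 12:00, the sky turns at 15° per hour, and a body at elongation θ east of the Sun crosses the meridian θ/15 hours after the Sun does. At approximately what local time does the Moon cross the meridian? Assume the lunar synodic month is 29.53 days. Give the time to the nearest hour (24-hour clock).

19:00

The Moon has covered 8.6/29.53 of its cycle, so θ ≈ 360° × 8.6/29.53 = 104.8°.
At 15° of sky rotation per hour, 104.8° corresponds to a 6.99 h lag.
12:00 + 6.99 h ≈ 18:59 → 19:00 to the nearest hour.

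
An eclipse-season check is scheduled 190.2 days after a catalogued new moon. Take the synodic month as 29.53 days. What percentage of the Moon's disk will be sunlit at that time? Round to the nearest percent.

190.2 d spans 6 complete synodic months (6 × 29.53 = 177.18 d) plus 13.02 d.
Elongation θ = 360° × 13.02/29.53 ≈ 158.7°.
cos 158.7° = (-0.932), so f = (1 − (-0.932))/2 = 0.966, so 97%.

97%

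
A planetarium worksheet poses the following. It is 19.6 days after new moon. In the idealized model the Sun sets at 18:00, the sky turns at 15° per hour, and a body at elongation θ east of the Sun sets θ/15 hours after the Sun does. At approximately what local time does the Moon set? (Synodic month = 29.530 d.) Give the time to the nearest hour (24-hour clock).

Elongation θ = 360° × 19.6/29.530 ≈ 238.9°.
At 15° of sky rotation per hour, 238.9° corresponds to a 15.93 h lag.
18:00 + 15.93 h ≈ 09:56 → 10:00 to the nearest hour.

10:00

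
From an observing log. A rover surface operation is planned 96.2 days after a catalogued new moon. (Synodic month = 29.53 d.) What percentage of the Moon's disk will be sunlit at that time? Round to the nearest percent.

96.2/29.53 = 3.258 lunations, so 3 complete cycles and 7.61 d into the next.
The Moon has covered 7.61/29.53 of its cycle, so θ ≈ 360° × 7.61/29.53 = 92.8°.
With cos θ = (-0.048), the lit fraction is (1 − (-0.048))/2 ≈ 0.524, so 52%.

52%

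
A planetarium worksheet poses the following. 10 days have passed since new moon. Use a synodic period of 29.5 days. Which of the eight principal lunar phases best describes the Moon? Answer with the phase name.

waxing gibbous

θ ≈ 360° × 10/29.5 = 122°, which falls in the waxing gibbous sector.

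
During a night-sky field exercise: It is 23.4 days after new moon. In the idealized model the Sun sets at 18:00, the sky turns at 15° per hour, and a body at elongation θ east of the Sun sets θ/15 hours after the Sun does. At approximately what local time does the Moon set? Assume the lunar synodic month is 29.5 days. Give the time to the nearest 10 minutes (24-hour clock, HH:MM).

The Moon has covered 23.4/29.5 of its cycle, so θ ≈ 360° × 23.4/29.5 = 285.6°.
Delay after the Sun = 285.6° / (15°/h) ≈ 19.04 h.
18:00 + 19.037 h ≈ 13:02 → 13:00 to the nearest ten minutes.

13:00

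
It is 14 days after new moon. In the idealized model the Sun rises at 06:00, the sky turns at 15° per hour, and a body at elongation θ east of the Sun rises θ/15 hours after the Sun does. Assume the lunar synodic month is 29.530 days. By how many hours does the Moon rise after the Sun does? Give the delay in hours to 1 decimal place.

Elongation θ = 360° × 14/29.530 ≈ 170.7°.
Delay after the Sun = 170.7° / (15°/h) ≈ 11.38 h.
So the Moon rises 11.38 h after the Sun.

11.4 h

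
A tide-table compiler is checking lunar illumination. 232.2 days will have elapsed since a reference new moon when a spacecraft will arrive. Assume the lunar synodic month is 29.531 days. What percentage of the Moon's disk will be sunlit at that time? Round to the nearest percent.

232.2/29.531 = 7.863 lunations, so 7 complete cycles and 25.48 d into the next.
Phase angle: θ = 360°·(25.48 d)/(29.531 d) = 310.7°.
Illuminated fraction = (1 − cos 310.7°)/2 = (1 − 0.651)/2 ≈ 0.174, so 17%.

17%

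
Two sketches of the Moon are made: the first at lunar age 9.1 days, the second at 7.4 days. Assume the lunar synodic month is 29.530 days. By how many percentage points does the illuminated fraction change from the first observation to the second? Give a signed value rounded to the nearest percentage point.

-18 percentage points

θ₁ = 360° × 9.1/29.530 = 110.9°, f₁ = (1 − cos θ₁)/2 = 0.679.
θ₂ = 360° × 7.4/29.530 = 90.2°, f₂ = (1 − cos θ₂)/2 = 0.502.
Change = f₂ − f₁ = -0.177 → -18 percentage points.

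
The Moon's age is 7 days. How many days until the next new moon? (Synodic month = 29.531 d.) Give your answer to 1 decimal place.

The next new moon completes the synodic month: 29.531 − 7 = 22.531 days.

22.5 days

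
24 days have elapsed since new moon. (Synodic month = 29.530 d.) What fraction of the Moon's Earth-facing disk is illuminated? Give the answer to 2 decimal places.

0.31

Elongation θ = 360° × 24/29.530 ≈ 292.6°.
cos 292.6° = 0.384, so f = (1 − 0.384)/2 = 0.308.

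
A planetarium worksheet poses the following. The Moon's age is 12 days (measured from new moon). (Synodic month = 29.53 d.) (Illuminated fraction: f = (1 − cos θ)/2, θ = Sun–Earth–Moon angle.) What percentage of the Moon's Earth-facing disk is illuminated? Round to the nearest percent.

92%

Phase angle: θ = 360°·(12 d)/(29.53 d) = 146.3°.
cos 146.3° = (-0.832), so f = (1 − (-0.832))/2 = 0.916, so 92%.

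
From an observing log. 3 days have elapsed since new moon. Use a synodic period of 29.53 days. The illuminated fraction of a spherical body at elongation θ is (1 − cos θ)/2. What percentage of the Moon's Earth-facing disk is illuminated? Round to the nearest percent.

Elongation θ = 360° × 3/29.53 ≈ 36.6°.
cos 36.6° = 0.803, so f = (1 − 0.803)/2 = 0.098, so 10%.

10%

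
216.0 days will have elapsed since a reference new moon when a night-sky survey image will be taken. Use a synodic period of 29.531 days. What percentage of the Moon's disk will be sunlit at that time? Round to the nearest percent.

70%

216.0 d spans 7 complete synodic months (7 × 29.531 = 206.72 d) plus 9.28 d.
The Moon has covered 9.28/29.531 of its cycle, so θ ≈ 360° × 9.28/29.531 = 113.2°.
With cos θ = (-0.393), the lit fraction is (1 − (-0.393))/2 ≈ 0.697, so 70%.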